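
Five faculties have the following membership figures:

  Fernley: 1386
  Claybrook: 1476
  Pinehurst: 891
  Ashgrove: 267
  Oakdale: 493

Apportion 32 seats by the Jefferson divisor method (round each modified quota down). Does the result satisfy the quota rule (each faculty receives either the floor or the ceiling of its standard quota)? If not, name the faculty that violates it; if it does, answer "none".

none

Standard quotas: Fernley 9.828, Claybrook 10.466, Pinehurst 6.318, Ashgrove 1.893, Oakdale 3.496.
Jefferson allocation: Fernley 10, Claybrook 11, Pinehurst 6, Ashgrove 2, Oakdale 3.
Every allocation lies between the lower and upper quota.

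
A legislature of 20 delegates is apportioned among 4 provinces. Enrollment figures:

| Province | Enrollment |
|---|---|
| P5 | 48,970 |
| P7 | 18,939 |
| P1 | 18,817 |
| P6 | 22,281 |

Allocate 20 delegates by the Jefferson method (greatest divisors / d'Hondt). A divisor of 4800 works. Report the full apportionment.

P5 10; P7 3; P1 3; P6 4

With modified divisor 4800: modified quotas P5 10.202, P7 3.946, P1 3.920, P6 4.642.
Rounding down: P5 10, P7 3, P1 3, P6 4 (total 20).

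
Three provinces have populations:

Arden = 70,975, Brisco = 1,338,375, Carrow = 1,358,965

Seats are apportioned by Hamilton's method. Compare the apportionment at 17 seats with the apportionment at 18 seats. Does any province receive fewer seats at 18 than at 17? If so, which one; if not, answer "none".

Arden

At 17 seats: Arden 1, Brisco 8, Carrow 8.
At 18 seats: Arden 0, Brisco 9, Carrow 9.
Arden drops from 1 to 0.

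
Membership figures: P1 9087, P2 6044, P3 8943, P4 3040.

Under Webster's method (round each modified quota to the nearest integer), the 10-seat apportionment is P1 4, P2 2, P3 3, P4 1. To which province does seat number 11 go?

Priority for the next seat is population ÷ (current seats + 0.5).
Priorities: P1 2019.333, P2 2417.600, P3 2555.143, P4 2026.667.
Highest priority: P3.

P3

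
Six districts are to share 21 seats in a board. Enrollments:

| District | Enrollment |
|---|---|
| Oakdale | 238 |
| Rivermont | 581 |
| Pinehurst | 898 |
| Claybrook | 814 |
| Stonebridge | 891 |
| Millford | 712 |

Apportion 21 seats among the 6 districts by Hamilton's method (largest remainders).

Oakdale 1; Rivermont 3; Pinehurst 5; Claybrook 4; Stonebridge 4; Millford 4

The standard divisor is 4134/21 ≈ 196.857.
Standard quotas: Oakdale 1.209, Rivermont 2.951, Pinehurst 4.562, Claybrook 4.135, Stonebridge 4.526, Millford 3.617.
Lower quotas: Oakdale 1, Rivermont 2, Pinehurst 4, Claybrook 4, Stonebridge 4, Millford 3 (sum 18, leaving 3 seats).
Remainders in descending order: Rivermont 0.951, Millford 0.617, Pinehurst 0.562, Stonebridge 0.526, Oakdale 0.209, Claybrook 0.135.
The surplus seats go to Rivermont, Millford, Pinehurst.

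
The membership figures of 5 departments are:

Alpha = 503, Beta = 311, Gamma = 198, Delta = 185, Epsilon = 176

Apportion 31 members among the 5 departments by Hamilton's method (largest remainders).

Alpha 11, Beta 7, Gamma 5, Delta 4, Epsilon 4

Total 1373; standard divisor 1373/31 ≈ 44.29.
Standard quotas: Alpha 11.357, Beta 7.022, Gamma 4.471, Delta 4.177, Epsilon 3.974.
Lower quotas: Alpha 11, Beta 7, Gamma 4, Delta 4, Epsilon 3 (sum 29, leaving 2 seats).
Remainders in descending order: Epsilon 0.974, Gamma 0.471, Alpha 0.357, Delta 0.177, Beta 0.022.
Largest remainders: Epsilon, Gamma receive the extra seats.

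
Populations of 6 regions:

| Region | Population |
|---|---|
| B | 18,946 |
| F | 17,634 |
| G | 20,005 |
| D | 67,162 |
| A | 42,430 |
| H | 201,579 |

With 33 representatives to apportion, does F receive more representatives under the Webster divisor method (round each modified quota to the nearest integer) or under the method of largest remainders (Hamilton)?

Webster: B 2, F 2, G 2, D 6, A 4, H 17.
Hamilton: B 2, F 1, G 2, D 6, A 4, H 18.
F gets 2 under Webster and 1 under Hamilton.

Webster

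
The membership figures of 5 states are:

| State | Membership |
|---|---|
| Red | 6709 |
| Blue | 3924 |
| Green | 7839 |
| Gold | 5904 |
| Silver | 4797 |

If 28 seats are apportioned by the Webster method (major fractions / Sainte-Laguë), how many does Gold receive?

6

Standard divisor 29173/28 ≈ 1041.893; standard quotas: Red 6.439, Blue 3.766, Green 7.524, Gold 5.667, Silver 4.604.
Rounding to the nearest integer gives 6, 4, 8, 6, 5 = 29 seats, so the divisor must be adjusted.
With modified divisor 1060: modified quotas Red 6.329, Blue 3.702, Green 7.395, Gold 5.570, Silver 4.525.
Rounding to the nearest integer: Red 6, Blue 4, Green 7, Gold 6, Silver 5 (total 28).
Gold receives 6.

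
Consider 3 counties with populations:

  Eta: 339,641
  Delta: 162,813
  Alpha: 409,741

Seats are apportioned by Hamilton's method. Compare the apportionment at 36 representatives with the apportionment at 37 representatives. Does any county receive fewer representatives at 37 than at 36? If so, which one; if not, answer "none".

At 36 seats: Eta 13, Delta 7, Alpha 16.
At 37 seats: Eta 14, Delta 6, Alpha 17.
Delta drops from 7 to 6.

Delta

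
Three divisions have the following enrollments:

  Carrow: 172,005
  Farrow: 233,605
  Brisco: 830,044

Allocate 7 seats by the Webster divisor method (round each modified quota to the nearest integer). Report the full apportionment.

Standard divisor 1235654/7 ≈ 176522; standard quotas: Carrow 0.974, Farrow 1.323, Brisco 4.702.
Rounding to the nearest integer gives Carrow 1, Farrow 1, Brisco 5 — total 7, matching the house size, so no adjustment is needed.

Carrow=1; Farrow=1; Brisco=5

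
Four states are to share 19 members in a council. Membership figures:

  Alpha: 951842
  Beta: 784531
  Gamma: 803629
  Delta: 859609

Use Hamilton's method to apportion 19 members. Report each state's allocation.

Alpha 5; Beta 4; Gamma 5; Delta 5

Standard divisor: 3399611 ÷ 19 ≈ 178926.895.
Standard quotas: Alpha 5.3197, Beta 4.3846, Gamma 4.4914, Delta 4.8042.
Lower quotas: Alpha 5, Beta 4, Gamma 4, Delta 4 (sum 17, leaving 2 seats).
Remainders in descending order: Delta 0.8042, Gamma 0.4914, Beta 0.3846, Alpha 0.3197.
Largest remainders: Delta, Gamma receive the extra seats.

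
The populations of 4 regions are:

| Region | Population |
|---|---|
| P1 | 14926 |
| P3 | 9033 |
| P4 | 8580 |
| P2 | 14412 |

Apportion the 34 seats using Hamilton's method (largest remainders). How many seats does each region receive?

P1: 11, P3: 7, P4: 6, P2: 10

Total 46951; standard divisor 46951/34 ≈ 1380.912.
Standard quotas: P1 10.8088, P3 6.5413, P4 6.2133, P2 10.4366.
Lower quotas: P1 10, P3 6, P4 6, P2 10 (sum 32, leaving 2 seats).
Remainders in descending order: P1 0.8088, P3 0.5413, P2 0.4366, P4 0.2133.
Largest remainders: P1, P3 receive the extra seats.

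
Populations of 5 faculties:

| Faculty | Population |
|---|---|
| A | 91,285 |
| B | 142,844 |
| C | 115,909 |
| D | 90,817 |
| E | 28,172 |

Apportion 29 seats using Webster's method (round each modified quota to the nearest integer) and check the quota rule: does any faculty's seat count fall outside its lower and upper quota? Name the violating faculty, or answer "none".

Standard quotas: A 5.644, B 8.832, C 7.167, D 5.615, E 1.742.
Webster allocation: A 6, B 9, C 7, D 5, E 2.
Every allocation lies between the lower and upper quota.

none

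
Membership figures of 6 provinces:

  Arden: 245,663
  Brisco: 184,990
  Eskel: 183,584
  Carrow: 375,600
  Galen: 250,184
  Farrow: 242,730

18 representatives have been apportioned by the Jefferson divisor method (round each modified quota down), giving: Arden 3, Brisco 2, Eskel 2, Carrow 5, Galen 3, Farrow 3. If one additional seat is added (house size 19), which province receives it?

Carrow

Priority for the next seat is population ÷ (current seats + 1).
Priorities: Arden 61415.750, Brisco 61663.333, Eskel 61194.667, Carrow 62600.000, Galen 62546.000, Farrow 60682.500.
Highest priority: Carrow.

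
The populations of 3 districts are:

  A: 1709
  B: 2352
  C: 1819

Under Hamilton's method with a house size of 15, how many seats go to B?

The standard divisor is 5880/15 = 392.
Standard quotas: A 4.360, B 6.000, C 4.640.
Lower quotas: A 4, B 6, C 4 (sum 14, leaving 1 seat).
Remainders in descending order: C 0.640, A 0.360, B 0.000.
The surplus seat goes to C.
B receives 6.

6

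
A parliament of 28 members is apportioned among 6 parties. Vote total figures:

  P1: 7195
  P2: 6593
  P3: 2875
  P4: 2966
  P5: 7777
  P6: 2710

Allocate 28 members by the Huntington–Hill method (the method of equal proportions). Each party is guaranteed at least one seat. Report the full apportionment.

With divisor 1108: modified quotas P1 6.494, P2 5.950, P3 2.595, P4 2.677, P5 7.019, P6 2.446.
Geometric-mean thresholds: P1 √(6·7)=6.481, P2 √(5·6)=5.477, P3 √(2·3)=2.449, P4 √(2·3)=2.449, P5 √(7·8)=7.483, P6 √(2·3)=2.449.
Each quota rounded against its threshold gives P1 7, P2 6, P3 3, P4 3, P5 7, P6 2 (total 28).

P1 7; P2 6; P3 3; P4 3; P5 7; P6 2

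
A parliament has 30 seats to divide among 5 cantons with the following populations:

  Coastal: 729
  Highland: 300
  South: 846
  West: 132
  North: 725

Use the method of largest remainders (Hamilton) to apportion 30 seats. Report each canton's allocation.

The standard divisor is 2732/30 ≈ 91.067.
Standard quotas: Coastal 8.005, Highland 3.294, South 9.290, West 1.449, North 7.961.
Lower quotas: Coastal 8, Highland 3, South 9, West 1, North 7 (sum 28, leaving 2 seats).
Remainders in descending order: North 0.961, West 0.449, Highland 0.294, South 0.290, Coastal 0.005.
Largest remainders: North, West receive the extra seats.

Coastal 8; Highland 3; South 9; West 2; North 8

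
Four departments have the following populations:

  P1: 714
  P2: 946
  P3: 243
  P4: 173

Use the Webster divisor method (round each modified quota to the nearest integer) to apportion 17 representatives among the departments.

Standard divisor 2076/17 ≈ 122.118; standard quotas: P1 5.847, P2 7.747, P3 1.990, P4 1.417.
Rounding to the nearest integer gives P1 6, P2 8, P3 2, P4 1 — total 17, matching the house size, so no adjustment is needed.

P1=6, P2=8, P3=2, P4=1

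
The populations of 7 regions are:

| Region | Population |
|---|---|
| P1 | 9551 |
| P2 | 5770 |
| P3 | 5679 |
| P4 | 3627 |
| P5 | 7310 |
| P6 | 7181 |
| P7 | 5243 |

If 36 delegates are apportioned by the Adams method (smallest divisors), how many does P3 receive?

5

Standard divisor 44361/36 ≈ 1232.25; standard quotas: P1 7.751, P2 4.682, P3 4.609, P4 2.943, P5 5.932, P6 5.828, P7 4.255.
Rounding up gives 8, 5, 5, 3, 6, 6, 5 = 38 seats, so the divisor must be adjusted.
With modified divisor 1400: modified quotas P1 6.822, P2 4.121, P3 4.056, P4 2.591, P5 5.221, P6 5.129, P7 3.745.
Rounding up: P1 7, P2 5, P3 5, P4 3, P5 6, P6 6, P7 4 (total 36).
P3 receives 5.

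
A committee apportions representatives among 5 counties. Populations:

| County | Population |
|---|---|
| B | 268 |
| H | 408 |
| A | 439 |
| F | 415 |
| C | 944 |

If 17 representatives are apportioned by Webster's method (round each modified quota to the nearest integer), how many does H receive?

Standard divisor 2474/17 ≈ 145.529; standard quotas: B 1.842, H 2.804, A 3.017, F 2.852, C 6.487.
Rounding to the nearest integer gives B 2, H 3, A 3, F 3, C 6 — total 17, matching the house size, so no adjustment is needed.
H receives 3.

3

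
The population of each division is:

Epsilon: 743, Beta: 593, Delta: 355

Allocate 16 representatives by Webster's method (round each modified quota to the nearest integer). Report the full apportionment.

Epsilon 7, Beta 6, Delta 3

Standard divisor 1691/16 ≈ 105.688; standard quotas: Epsilon 7.030, Beta 5.611, Delta 3.359.
Rounding to the nearest integer gives Epsilon 7, Beta 6, Delta 3 — total 16, matching the house size, so no adjustment is needed.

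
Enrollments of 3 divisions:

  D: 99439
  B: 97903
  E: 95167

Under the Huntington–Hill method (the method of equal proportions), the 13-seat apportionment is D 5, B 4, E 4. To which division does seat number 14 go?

Priority for the next seat is population ÷ (√(s·(s+1))).
Priorities: D 18154.994, B 21891.776, E 21279.988.
Highest priority: B.

B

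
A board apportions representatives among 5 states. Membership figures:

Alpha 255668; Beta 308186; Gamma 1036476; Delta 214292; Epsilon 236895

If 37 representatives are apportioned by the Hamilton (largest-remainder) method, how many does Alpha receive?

Total 2051517; standard divisor 2051517/37 ≈ 55446.405.
Standard quotas: Alpha 4.6111, Beta 5.5583, Gamma 18.6933, Delta 3.8648, Epsilon 4.2725.
Lower quotas: Alpha 4, Beta 5, Gamma 18, Delta 3, Epsilon 4 (sum 34, leaving 3 seats).
Remainders in descending order: Delta 0.8648, Gamma 0.6933, Alpha 0.6111, Beta 0.5583, Epsilon 0.2725.
The surplus seats go to Delta, Gamma, Alpha.
Alpha receives 5.

5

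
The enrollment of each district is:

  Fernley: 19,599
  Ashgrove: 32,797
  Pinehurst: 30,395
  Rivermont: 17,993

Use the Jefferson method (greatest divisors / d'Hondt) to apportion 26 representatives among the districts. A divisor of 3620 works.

Fernley=5, Ashgrove=9, Pinehurst=8, Rivermont=4

With modified divisor 3620: modified quotas Fernley 5.414, Ashgrove 9.060, Pinehurst 8.396, Rivermont 4.970.
Rounding down: Fernley 5, Ashgrove 9, Pinehurst 8, Rivermont 4 (total 26).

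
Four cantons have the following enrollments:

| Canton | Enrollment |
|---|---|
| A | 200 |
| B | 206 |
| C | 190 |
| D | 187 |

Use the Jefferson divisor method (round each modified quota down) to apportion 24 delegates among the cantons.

A 6, B 6, C 6, D 6

Standard divisor 783/24 ≈ 32.625; standard quotas: A 6.130, B 6.314, C 5.824, D 5.732.
Rounding down gives 6, 6, 5, 5 = 22 seats, so the divisor must be adjusted.
With modified divisor 30: modified quotas A 6.667, B 6.867, C 6.333, D 6.233.
Rounding down: A 6, B 6, C 6, D 6 (total 24).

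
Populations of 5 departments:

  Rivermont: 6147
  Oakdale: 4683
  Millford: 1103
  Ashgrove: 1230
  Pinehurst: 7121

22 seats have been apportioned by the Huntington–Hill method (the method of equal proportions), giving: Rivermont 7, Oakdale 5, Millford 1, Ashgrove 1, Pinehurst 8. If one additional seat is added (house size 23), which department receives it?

Ashgrove

Priority for the next seat is population ÷ (√(s·(s+1))).
Priorities: Rivermont 821.427, Oakdale 854.995, Millford 779.939, Ashgrove 869.741, Pinehurst 839.218.
Highest priority: Ashgrove.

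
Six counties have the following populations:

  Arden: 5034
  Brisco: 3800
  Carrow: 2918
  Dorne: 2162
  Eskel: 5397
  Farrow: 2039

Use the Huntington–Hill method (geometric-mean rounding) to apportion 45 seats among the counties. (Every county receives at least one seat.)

With divisor 475: modified quotas Arden 10.598, Brisco 8.000, Carrow 6.143, Dorne 4.552, Eskel 11.362, Farrow 4.293.
Geometric-mean thresholds: Arden √(10·11)=10.488, Brisco √(8·9)=8.485, Carrow √(6·7)=6.481, Dorne √(4·5)=4.472, Eskel √(11·12)=11.489, Farrow √(4·5)=4.472.
Each quota rounded against its threshold gives Arden 11, Brisco 8, Carrow 6, Dorne 5, Eskel 11, Farrow 4 (total 45).

Arden: 11; Brisco: 8; Carrow: 6; Dorne: 5; Eskel: 11; Farrow: 4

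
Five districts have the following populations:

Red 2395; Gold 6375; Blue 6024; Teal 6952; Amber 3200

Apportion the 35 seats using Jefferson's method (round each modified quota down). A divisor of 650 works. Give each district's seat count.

Red 3; Gold 9; Blue 9; Teal 10; Amber 4

With modified divisor 650: modified quotas Red 3.685, Gold 9.808, Blue 9.268, Teal 10.695, Amber 4.923.
Rounding down: Red 3, Gold 9, Blue 9, Teal 10, Amber 4 (total 35).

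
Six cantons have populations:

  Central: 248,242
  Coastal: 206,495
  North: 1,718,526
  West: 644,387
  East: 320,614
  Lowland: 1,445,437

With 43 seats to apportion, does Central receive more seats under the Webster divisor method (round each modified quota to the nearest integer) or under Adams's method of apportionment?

Webster: Central 2, Coastal 2, North 16, West 6, East 3, Lowland 14.
Adams: Central 3, Coastal 2, North 16, West 6, East 3, Lowland 13.
Central gets 2 under Webster and 3 under Adams.

Adams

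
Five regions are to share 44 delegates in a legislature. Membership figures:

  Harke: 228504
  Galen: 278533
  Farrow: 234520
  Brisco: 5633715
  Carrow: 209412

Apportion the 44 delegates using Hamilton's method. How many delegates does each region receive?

The standard divisor is 6584684/44 ≈ 149651.909.
Standard quotas: Harke 1.5269, Galen 1.8612, Farrow 1.5671, Brisco 37.6455, Carrow 1.3993.
Lower quotas: Harke 1, Galen 1, Farrow 1, Brisco 37, Carrow 1 (sum 41, leaving 3 seats).
Remainders in descending order: Galen 0.8612, Brisco 0.6455, Farrow 0.5671, Harke 0.5269, Carrow 0.3993.
The surplus seats go to Galen, Brisco, Farrow.

Harke=1; Galen=2; Farrow=2; Brisco=38; Carrow=1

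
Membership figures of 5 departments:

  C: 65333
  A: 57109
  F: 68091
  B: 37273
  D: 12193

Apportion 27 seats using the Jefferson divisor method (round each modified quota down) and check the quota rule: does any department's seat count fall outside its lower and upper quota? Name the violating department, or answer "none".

none

Standard quotas: C 7.350, A 6.425, F 7.660, B 4.193, D 1.372.
Jefferson allocation: C 8, A 6, F 8, B 4, D 1.
Every allocation lies between the lower and upper quota.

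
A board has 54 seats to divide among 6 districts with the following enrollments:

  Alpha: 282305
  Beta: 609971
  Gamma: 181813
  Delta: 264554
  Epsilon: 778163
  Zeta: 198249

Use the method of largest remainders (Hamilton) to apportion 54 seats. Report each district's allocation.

Total 2315055; standard divisor 2315055/54 ≈ 42871.389.
Standard quotas: Alpha 6.5849, Beta 14.2279, Gamma 4.2409, Delta 6.1709, Epsilon 18.1511, Zeta 4.6243.
Lower quotas: Alpha 6, Beta 14, Gamma 4, Delta 6, Epsilon 18, Zeta 4 (sum 52, leaving 2 seats).
Remainders in descending order: Zeta 0.6243, Alpha 0.5849, Gamma 0.2409, Beta 0.2279, Delta 0.1709, Epsilon 0.1511.
The surplus seats go to Zeta, Alpha.

Alpha 7; Beta 14; Gamma 4; Delta 6; Epsilon 18; Zeta 5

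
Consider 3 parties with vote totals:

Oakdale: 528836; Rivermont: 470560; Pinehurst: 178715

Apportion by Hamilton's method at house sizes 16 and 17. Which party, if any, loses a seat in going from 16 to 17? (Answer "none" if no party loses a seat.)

Pinehurst

At 16 seats: Oakdale 7, Rivermont 6, Pinehurst 3.
At 17 seats: Oakdale 8, Rivermont 7, Pinehurst 2.
Pinehurst drops from 3 to 2.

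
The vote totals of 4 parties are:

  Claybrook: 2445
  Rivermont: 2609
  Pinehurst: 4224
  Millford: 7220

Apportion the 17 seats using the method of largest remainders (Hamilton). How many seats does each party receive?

Standard divisor: 16498 ÷ 17 ≈ 970.471.
Standard quotas: Claybrook 2.5194, Rivermont 2.6884, Pinehurst 4.3525, Millford 7.4397.
Lower quotas: Claybrook 2, Rivermont 2, Pinehurst 4, Millford 7 (sum 15, leaving 2 seats).
Remainders in descending order: Rivermont 0.6884, Claybrook 0.5194, Millford 0.4397, Pinehurst 0.3525.
Largest remainders: Rivermont, Claybrook receive the extra seats.

Claybrook: 3, Rivermont: 3, Pinehurst: 4, Millford: 7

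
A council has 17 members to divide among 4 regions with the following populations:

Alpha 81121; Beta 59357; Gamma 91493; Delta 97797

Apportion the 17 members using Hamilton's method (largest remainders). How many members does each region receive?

Alpha: 4, Beta: 3, Gamma: 5, Delta: 5

Standard divisor: 329768 ÷ 17 ≈ 19398.118.
Standard quotas: Alpha 4.1819, Beta 3.0599, Gamma 4.7166, Delta 5.0416.
Lower quotas: Alpha 4, Beta 3, Gamma 4, Delta 5 (sum 16, leaving 1 seat).
Remainders in descending order: Gamma 0.7166, Alpha 0.1819, Beta 0.0599, Delta 0.0416.
Largest remainder: Gamma receives the extra seat.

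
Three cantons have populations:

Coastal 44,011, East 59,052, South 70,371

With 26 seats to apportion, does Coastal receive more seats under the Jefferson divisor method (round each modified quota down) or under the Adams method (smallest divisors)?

Jefferson: Coastal 6, East 9, South 11.
Adams: Coastal 7, East 9, South 10.
Coastal gets 6 under Jefferson and 7 under Adams.

Adams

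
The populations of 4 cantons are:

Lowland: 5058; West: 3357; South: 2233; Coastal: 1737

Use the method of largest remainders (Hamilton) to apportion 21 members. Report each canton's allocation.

The standard divisor is 12385/21 ≈ 589.762.
Standard quotas: Lowland 8.5763, West 5.6921, South 3.7863, Coastal 2.9453.
Lower quotas: Lowland 8, West 5, South 3, Coastal 2 (sum 18, leaving 3 seats).
Remainders in descending order: Coastal 0.9453, South 0.7863, West 0.6921, Lowland 0.5763.
Largest remainders: Coastal, South, West receive the extra seats.

Lowland 8, West 6, South 4, Coastal 3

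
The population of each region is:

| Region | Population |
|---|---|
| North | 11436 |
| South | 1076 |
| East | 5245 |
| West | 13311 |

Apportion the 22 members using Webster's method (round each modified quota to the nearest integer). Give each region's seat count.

Standard divisor 31068/22 ≈ 1412.182; standard quotas: North 8.098, South 0.762, East 3.714, West 9.426.
Rounding to the nearest integer gives North 8, South 1, East 4, West 9 — total 22, matching the house size, so no adjustment is needed.

North 8; South 1; East 4; West 9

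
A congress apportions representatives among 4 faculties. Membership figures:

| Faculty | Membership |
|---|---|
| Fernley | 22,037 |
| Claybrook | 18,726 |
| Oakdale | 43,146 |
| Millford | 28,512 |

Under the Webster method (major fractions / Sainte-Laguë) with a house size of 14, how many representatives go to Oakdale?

Standard divisor 112421/14 ≈ 8030.071; standard quotas: Fernley 2.744, Claybrook 2.332, Oakdale 5.373, Millford 3.551.
Rounding to the nearest integer gives Fernley 3, Claybrook 2, Oakdale 5, Millford 4 — total 14, matching the house size, so no adjustment is needed.
Oakdale receives 5.

5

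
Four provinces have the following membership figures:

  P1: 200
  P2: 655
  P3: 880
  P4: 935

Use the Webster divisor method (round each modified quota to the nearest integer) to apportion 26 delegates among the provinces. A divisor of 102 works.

P1 2, P2 6, P3 9, P4 9

With modified divisor 102: modified quotas P1 1.961, P2 6.422, P3 8.627, P4 9.167.
Rounding to the nearest integer: P1 2, P2 6, P3 9, P4 9 (total 26).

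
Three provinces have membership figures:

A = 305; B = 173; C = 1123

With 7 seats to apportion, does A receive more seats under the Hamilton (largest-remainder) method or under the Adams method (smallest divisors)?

Adams

Hamilton: A 1, B 1, C 5.
Adams: A 2, B 1, C 4.
A gets 1 under Hamilton and 2 under Adams.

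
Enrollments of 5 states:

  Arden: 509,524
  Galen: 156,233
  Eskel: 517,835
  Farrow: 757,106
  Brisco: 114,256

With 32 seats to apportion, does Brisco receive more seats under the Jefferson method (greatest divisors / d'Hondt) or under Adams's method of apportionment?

Adams

Jefferson: Arden 8, Galen 2, Eskel 8, Farrow 13, Brisco 1.
Adams: Arden 8, Galen 3, Eskel 8, Farrow 11, Brisco 2.
Brisco gets 1 under Jefferson and 2 under Adams.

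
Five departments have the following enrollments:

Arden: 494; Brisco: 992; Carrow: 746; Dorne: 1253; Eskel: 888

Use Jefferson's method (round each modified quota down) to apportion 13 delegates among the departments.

Standard divisor 4373/13 ≈ 336.385; standard quotas: Arden 1.469, Brisco 2.949, Carrow 2.218, Dorne 3.725, Eskel 2.640.
Rounding down gives 1, 2, 2, 3, 2 = 10 seats, so the divisor must be adjusted.
With modified divisor 270: modified quotas Arden 1.830, Brisco 3.674, Carrow 2.763, Dorne 4.641, Eskel 3.289.
Rounding down: Arden 1, Brisco 3, Carrow 2, Dorne 4, Eskel 3 (total 13).

Arden 1, Brisco 3, Carrow 2, Dorne 4, Eskel 3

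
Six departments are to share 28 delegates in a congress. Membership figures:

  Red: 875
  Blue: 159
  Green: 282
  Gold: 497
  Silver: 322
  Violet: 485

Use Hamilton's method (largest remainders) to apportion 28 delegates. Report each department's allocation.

Red=9, Blue=2, Green=3, Gold=5, Silver=4, Violet=5

The standard divisor is 2620/28 ≈ 93.571.
Standard quotas: Red 9.351, Blue 1.699, Green 3.014, Gold 5.311, Silver 3.441, Violet 5.183.
Lower quotas: Red 9, Blue 1, Green 3, Gold 5, Silver 3, Violet 5 (sum 26, leaving 2 seats).
Remainders in descending order: Blue 0.699, Silver 0.441, Red 0.351, Gold 0.311, Violet 0.183, Green 0.014.
Largest remainders: Blue, Silver receive the extra seats.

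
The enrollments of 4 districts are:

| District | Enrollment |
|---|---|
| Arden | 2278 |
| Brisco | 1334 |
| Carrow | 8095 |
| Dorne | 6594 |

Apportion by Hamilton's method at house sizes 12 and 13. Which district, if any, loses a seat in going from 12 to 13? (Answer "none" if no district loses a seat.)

Arden

At 12 seats: Arden 2, Brisco 1, Carrow 5, Dorne 4.
At 13 seats: Arden 1, Brisco 1, Carrow 6, Dorne 5.
Arden drops from 2 to 1.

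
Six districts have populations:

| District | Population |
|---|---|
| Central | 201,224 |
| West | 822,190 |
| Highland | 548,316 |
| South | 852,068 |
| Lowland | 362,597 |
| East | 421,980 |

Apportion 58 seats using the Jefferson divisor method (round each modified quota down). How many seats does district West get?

15

Standard divisor 3208375/58 ≈ 55316.81; standard quotas: Central 3.638, West 14.863, Highland 9.912, South 15.403, Lowland 6.555, East 7.628.
Rounding down gives 3, 14, 9, 15, 6, 7 = 54 seats, so the divisor must be adjusted.
With modified divisor 52300: modified quotas Central 3.847, West 15.721, Highland 10.484, South 16.292, Lowland 6.933, East 8.068.
Rounding down: Central 3, West 15, Highland 10, South 16, Lowland 6, East 8 (total 58).
West receives 15.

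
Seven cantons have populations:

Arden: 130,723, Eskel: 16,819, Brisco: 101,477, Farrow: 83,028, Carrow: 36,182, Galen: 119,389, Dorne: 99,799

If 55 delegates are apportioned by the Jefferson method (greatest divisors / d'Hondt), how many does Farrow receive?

8

Standard divisor 587417/55 ≈ 10680.309; standard quotas: Arden 12.240, Eskel 1.575, Brisco 9.501, Farrow 7.774, Carrow 3.388, Galen 11.178, Dorne 9.344.
Rounding down gives 12, 1, 9, 7, 3, 11, 9 = 52 seats, so the divisor must be adjusted.
With modified divisor 10000: modified quotas Arden 13.072, Eskel 1.682, Brisco 10.148, Farrow 8.303, Carrow 3.618, Galen 11.939, Dorne 9.980.
Rounding down: Arden 13, Eskel 1, Brisco 10, Farrow 8, Carrow 3, Galen 11, Dorne 9 (total 55).
Farrow receives 8.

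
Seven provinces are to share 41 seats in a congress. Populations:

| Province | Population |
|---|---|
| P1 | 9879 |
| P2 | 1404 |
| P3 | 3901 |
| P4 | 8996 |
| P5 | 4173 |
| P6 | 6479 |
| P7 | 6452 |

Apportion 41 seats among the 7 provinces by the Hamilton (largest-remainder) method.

The standard divisor is 41284/41 ≈ 1006.927.
Standard quotas: P1 9.8110, P2 1.3943, P3 3.8742, P4 8.9341, P5 4.1443, P6 6.4344, P7 6.4076.
Lower quotas: P1 9, P2 1, P3 3, P4 8, P5 4, P6 6, P7 6 (sum 37, leaving 4 seats).
Remainders in descending order: P4 0.9341, P3 0.8742, P1 0.8110, P6 0.4344, P7 0.4076, P2 0.3943, P5 0.1443.
Largest remainders: P4, P3, P1, P6 receive the extra seats.

P1 10, P2 1, P3 4, P4 9, P5 4, P6 7, P7 6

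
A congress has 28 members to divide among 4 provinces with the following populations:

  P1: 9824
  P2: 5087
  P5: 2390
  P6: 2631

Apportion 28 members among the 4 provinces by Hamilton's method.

P1=14, P2=7, P5=3, P6=4

The standard divisor is 19932/28 ≈ 711.857.
Standard quotas: P1 13.8005, P2 7.1461, P5 3.3574, P6 3.6960.
Lower quotas: P1 13, P2 7, P5 3, P6 3 (sum 26, leaving 2 seats).
Remainders in descending order: P1 0.8005, P6 0.6960, P5 0.3574, P2 0.1461.
The surplus seats go to P1, P6.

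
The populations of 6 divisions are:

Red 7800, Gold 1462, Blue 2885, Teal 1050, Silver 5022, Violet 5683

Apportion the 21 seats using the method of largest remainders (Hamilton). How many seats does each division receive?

Red: 7; Gold: 1; Blue: 3; Teal: 1; Silver: 4; Violet: 5

The standard divisor is 23902/21 ≈ 1138.19.
Standard quotas: Red 6.8530, Gold 1.2845, Blue 2.5347, Teal 0.9225, Silver 4.4123, Violet 4.9930.
Lower quotas: Red 6, Gold 1, Blue 2, Teal 0, Silver 4, Violet 4 (sum 17, leaving 4 seats).
Remainders in descending order: Violet 0.9930, Teal 0.9225, Red 0.8530, Blue 0.5347, Silver 0.4123, Gold 0.2845.
The surplus seats go to Violet, Teal, Red, Blue.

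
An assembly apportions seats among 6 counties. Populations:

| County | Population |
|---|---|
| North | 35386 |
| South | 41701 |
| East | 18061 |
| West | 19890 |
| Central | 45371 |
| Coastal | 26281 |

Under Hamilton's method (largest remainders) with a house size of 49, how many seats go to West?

5

Total 186690; standard divisor 186690/49 = 3810.
Standard quotas: North 9.2877, South 10.9451, East 4.7404, West 5.2205, Central 11.9084, Coastal 6.8979.
Lower quotas: North 9, South 10, East 4, West 5, Central 11, Coastal 6 (sum 45, leaving 4 seats).
Remainders in descending order: South 0.9451, Central 0.9084, Coastal 0.8979, East 0.7404, North 0.2877, West 0.2205.
The surplus seats go to South, Central, Coastal, East.
West receives 5.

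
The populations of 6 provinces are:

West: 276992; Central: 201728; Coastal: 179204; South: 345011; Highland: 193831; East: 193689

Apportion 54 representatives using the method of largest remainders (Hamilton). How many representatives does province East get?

Total 1390455; standard divisor 1390455/54 ≈ 25749.167.
Standard quotas: West 10.7573, Central 7.8344, Coastal 6.9596, South 13.3989, Highland 7.5277, East 7.5221.
Lower quotas: West 10, Central 7, Coastal 6, South 13, Highland 7, East 7 (sum 50, leaving 4 seats).
Remainders in descending order: Coastal 0.9596, Central 0.8344, West 0.7573, Highland 0.5277, East 0.5221, South 0.3989.
Largest remainders: Coastal, Central, West, Highland receive the extra seats.
East receives 7.

7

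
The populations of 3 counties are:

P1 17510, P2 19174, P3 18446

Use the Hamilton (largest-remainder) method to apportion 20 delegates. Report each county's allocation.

Standard divisor: 55130 ÷ 20 ≈ 2756.5.
Standard quotas: P1 6.3523, P2 6.9559, P3 6.6918.
Lower quotas: P1 6, P2 6, P3 6 (sum 18, leaving 2 seats).
Remainders in descending order: P2 0.9559, P3 0.6918, P1 0.3523.
The surplus seats go to P2, P3.

P1 6, P2 7, P3 7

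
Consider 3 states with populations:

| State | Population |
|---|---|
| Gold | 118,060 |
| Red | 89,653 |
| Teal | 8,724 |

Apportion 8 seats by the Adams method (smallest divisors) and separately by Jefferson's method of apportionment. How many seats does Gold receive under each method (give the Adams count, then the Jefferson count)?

4 and 5

Adams: Gold 4, Red 3, Teal 1.
Jefferson: Gold 5, Red 3, Teal 0.
Gold gets 4 under Adams and 5 under Jefferson.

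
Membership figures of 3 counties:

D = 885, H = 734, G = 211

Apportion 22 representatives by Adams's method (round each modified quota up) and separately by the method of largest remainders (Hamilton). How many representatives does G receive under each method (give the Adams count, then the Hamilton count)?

Adams: D 10, H 9, G 3.
Hamilton: D 11, H 9, G 2.
G gets 3 under Adams and 2 under Hamilton.

3 and 2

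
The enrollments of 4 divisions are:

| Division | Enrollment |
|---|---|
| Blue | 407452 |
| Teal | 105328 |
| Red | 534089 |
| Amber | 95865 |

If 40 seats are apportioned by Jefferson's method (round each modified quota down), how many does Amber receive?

3

Standard divisor 1142734/40 ≈ 28568.35; standard quotas: Blue 14.262, Teal 3.687, Red 18.695, Amber 3.356.
Rounding down gives 14, 3, 18, 3 = 38 seats, so the divisor must be adjusted.
With modified divisor 26900: modified quotas Blue 15.147, Teal 3.916, Red 19.855, Amber 3.564.
Rounding down: Blue 15, Teal 3, Red 19, Amber 3 (total 40).
Amber receives 3.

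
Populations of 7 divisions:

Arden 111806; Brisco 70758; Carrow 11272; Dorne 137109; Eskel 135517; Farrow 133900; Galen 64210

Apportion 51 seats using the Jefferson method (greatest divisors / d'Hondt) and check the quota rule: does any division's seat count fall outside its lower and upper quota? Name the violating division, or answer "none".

none

Standard quotas: Arden 8.580, Brisco 5.430, Carrow 0.865, Dorne 10.522, Eskel 10.400, Farrow 10.276, Galen 4.928.
Jefferson allocation: Arden 9, Brisco 5, Carrow 0, Dorne 11, Eskel 11, Farrow 10, Galen 5.
Every allocation lies between the lower and upper quota.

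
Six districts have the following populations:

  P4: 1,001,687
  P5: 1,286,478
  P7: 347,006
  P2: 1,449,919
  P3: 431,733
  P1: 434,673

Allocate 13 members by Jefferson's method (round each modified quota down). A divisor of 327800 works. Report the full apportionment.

P4 3, P5 3, P7 1, P2 4, P3 1, P1 1

With modified divisor 327800: modified quotas P4 3.056, P5 3.925, P7 1.059, P2 4.423, P3 1.317, P1 1.326.
Rounding down: P4 3, P5 3, P7 1, P2 4, P3 1, P1 1 (total 13).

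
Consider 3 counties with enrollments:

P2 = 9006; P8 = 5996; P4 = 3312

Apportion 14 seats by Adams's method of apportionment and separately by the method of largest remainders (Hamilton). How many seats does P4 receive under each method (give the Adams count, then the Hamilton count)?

3 and 2

Adams: P2 7, P8 4, P4 3.
Hamilton: P2 7, P8 5, P4 2.
P4 gets 3 under Adams and 2 under Hamilton.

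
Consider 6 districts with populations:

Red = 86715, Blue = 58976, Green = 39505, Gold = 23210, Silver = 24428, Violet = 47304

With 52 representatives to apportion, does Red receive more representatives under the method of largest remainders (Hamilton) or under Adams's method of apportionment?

Hamilton: Red 16, Blue 11, Green 7, Gold 4, Silver 5, Violet 9.
Adams: Red 15, Blue 11, Green 7, Gold 5, Silver 5, Violet 9.
Red gets 16 under Hamilton and 15 under Adams.

Hamilton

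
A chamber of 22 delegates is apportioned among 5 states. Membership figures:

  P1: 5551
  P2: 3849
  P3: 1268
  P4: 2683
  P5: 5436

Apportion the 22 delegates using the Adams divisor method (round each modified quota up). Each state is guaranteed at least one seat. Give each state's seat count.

P1 6, P2 5, P3 2, P4 3, P5 6

Standard divisor 18787/22 ≈ 853.955; standard quotas: P1 6.500, P2 4.507, P3 1.485, P4 3.142, P5 6.366.
Rounding up gives 7, 5, 2, 4, 7 = 25 seats, so the divisor must be adjusted.
With modified divisor 940: modified quotas P1 5.905, P2 4.095, P3 1.349, P4 2.854, P5 5.783.
Rounding up: P1 6, P2 5, P3 2, P4 3, P5 6 (total 22).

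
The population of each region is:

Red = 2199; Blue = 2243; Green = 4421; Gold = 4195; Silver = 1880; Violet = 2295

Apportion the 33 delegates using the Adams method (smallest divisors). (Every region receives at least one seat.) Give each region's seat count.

Standard divisor 17233/33 ≈ 522.212; standard quotas: Red 4.211, Blue 4.295, Green 8.466, Gold 8.033, Silver 3.600, Violet 4.395.
Rounding up gives 5, 5, 9, 9, 4, 5 = 37 seats, so the divisor must be adjusted.
With modified divisor 570: modified quotas Red 3.858, Blue 3.935, Green 7.756, Gold 7.360, Silver 3.298, Violet 4.026.
Rounding up: Red 4, Blue 4, Green 8, Gold 8, Silver 4, Violet 5 (total 33).

Red=4, Blue=4, Green=8, Gold=8, Silver=4, Violet=5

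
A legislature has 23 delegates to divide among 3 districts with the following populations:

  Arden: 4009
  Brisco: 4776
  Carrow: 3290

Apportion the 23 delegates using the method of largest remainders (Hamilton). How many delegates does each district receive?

Arden 8; Brisco 9; Carrow 6

The standard divisor is 12075/23 = 525.
Standard quotas: Arden 7.636, Brisco 9.097, Carrow 6.267.
Lower quotas: Arden 7, Brisco 9, Carrow 6 (sum 22, leaving 1 seat).
Remainders in descending order: Arden 0.636, Carrow 0.267, Brisco 0.097.
The surplus seat goes to Arden.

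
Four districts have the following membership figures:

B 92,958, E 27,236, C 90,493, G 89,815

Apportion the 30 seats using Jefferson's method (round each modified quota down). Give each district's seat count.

B: 10, E: 2, C: 9, G: 9

Standard divisor 300502/30 ≈ 10016.733; standard quotas: B 9.280, E 2.719, C 9.034, G 8.966.
Rounding down gives 9, 2, 9, 8 = 28 seats, so the divisor must be adjusted.
With modified divisor 9200: modified quotas B 10.104, E 2.960, C 9.836, G 9.762.
Rounding down: B 10, E 2, C 9, G 9 (total 30).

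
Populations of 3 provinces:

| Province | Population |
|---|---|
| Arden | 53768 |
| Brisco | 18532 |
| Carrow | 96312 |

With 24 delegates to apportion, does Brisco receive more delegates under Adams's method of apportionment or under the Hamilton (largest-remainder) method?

Adams

Adams: Arden 8, Brisco 3, Carrow 13.
Hamilton: Arden 8, Brisco 2, Carrow 14.
Brisco gets 3 under Adams and 2 under Hamilton.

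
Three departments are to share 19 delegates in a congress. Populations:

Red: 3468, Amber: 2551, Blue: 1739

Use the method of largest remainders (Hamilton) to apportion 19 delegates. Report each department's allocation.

Red=9; Amber=6; Blue=4

The standard divisor is 7758/19 ≈ 408.316.
Standard quotas: Red 8.493, Amber 6.248, Blue 4.259.
Lower quotas: Red 8, Amber 6, Blue 4 (sum 18, leaving 1 seat).
Remainders in descending order: Red 0.493, Blue 0.259, Amber 0.248.
Largest remainder: Red receives the extra seat.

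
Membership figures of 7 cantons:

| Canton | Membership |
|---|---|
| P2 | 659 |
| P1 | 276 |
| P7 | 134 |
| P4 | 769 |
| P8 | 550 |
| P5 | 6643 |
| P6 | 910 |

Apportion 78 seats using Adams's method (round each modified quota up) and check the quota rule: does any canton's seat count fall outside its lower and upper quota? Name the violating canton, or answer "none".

Standard quotas: P2 5.171, P1 2.166, P7 1.051, P4 6.034, P8 4.315, P5 52.123, P6 7.140.
Adams allocation: P2 5, P1 3, P7 2, P4 6, P8 5, P5 50, P6 7.
P5 has quota 52.123 (lower 52, upper 53) but receives 50 — outside the quota interval.

P5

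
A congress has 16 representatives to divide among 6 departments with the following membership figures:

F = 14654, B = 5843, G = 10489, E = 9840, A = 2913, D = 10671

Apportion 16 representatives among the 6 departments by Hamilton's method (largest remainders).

The standard divisor is 54410/16 ≈ 3400.625.
Standard quotas: F 4.3092, B 1.7182, G 3.0844, E 2.8936, A 0.8566, D 3.1380.
Lower quotas: F 4, B 1, G 3, E 2, A 0, D 3 (sum 13, leaving 3 seats).
Remainders in descending order: E 0.8936, A 0.8566, B 0.7182, F 0.3092, D 0.1380, G 0.0844.
Largest remainders: E, A, B receive the extra seats.

F 4, B 2, G 3, E 3, A 1, D 3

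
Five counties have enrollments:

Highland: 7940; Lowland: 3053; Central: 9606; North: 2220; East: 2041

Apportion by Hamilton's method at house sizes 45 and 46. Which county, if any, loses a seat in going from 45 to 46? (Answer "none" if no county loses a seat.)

At 45 seats: Highland 14, Lowland 6, Central 17, North 4, East 4.
At 46 seats: Highland 15, Lowland 5, Central 18, North 4, East 4.
Lowland drops from 6 to 5.

Lowland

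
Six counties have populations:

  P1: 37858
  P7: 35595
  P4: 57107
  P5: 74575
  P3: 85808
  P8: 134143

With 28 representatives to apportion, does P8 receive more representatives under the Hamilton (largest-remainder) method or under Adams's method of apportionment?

Hamilton: P1 2, P7 2, P4 4, P5 5, P3 6, P8 9.
Adams: P1 3, P7 3, P4 4, P5 5, P3 5, P8 8.
P8 gets 9 under Hamilton and 8 under Adams.

Hamilton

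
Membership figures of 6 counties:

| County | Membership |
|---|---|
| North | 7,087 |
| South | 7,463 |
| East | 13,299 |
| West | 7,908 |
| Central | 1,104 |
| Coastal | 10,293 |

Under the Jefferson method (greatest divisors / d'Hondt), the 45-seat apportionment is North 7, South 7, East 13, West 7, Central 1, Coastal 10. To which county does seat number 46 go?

Priority for the next seat is population ÷ (current seats + 1).
Priorities: North 885.875, South 932.875, East 949.929, West 988.500, Central 552.000, Coastal 935.727.
Highest priority: West.

West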